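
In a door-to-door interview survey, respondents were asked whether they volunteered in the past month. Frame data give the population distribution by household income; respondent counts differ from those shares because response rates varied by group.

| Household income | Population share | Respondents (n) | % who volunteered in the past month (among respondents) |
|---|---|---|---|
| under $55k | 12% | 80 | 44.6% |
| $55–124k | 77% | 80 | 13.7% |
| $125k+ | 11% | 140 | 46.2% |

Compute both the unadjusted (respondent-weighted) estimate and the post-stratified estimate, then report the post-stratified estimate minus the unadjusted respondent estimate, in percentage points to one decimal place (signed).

Unadjusted (pooled respondent) estimate weights by respondent counts:
  (80/300)×44.6 + (80/300)×13.7 + (140/300)×46.2 = 37.1067%
Reweighting by population household income shares:
  0.12×44.6 + 0.77×13.7 + 0.11×46.2 = 20.983%
Difference = 20.983 − 37.1067 = -16.1237 pp.

-16.1 percentage points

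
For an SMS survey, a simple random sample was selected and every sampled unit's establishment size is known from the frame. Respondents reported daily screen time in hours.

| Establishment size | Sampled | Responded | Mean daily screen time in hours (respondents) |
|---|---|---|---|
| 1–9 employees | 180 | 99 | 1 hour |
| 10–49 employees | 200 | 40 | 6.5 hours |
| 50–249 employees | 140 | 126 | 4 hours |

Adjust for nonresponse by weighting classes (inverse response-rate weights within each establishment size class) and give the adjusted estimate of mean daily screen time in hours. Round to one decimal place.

3.9

Class response rates: 1–9 employees 99/180 = 55%, 10–49 employees 40/200 = 20%, 50–249 employees 126/140 = 90%.
Inverse-response-rate weighting restores each class to its sampled count, so class totals weight by n_sampled:
  1–9 employees: 180 × 1 = 180
  10–49 employees: 200 × 6.5 = 1300
  50–249 employees: 140 × 4 = 560
Adjusted estimate = 2040 / 520 = 3.92308 → 3.9.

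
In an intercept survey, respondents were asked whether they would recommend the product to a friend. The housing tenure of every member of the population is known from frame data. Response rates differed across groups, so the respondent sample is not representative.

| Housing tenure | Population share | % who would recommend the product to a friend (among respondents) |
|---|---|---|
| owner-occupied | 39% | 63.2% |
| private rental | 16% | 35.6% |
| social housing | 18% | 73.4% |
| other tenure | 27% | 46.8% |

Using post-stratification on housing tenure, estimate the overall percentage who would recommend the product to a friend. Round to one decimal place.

56.2%

Reweight to the known housing tenure distribution:
  owner-occupied: 0.39 × 63.2 = 24.648
  private rental: 0.16 × 35.6 = 5.696
  social housing: 0.18 × 73.4 = 13.212
  other tenure: 0.27 × 46.8 = 12.636
Post-stratified estimate = 56.192 → 56.2%.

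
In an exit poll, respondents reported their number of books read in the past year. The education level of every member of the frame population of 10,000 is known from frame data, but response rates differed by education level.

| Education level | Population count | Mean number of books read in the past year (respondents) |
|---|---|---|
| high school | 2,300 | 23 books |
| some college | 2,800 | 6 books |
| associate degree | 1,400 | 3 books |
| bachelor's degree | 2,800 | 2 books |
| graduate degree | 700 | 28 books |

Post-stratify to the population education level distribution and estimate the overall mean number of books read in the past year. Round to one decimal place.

9.9

Each cell contributes population-share × respondent value:
  high school: (2,300/10,000) × 23 = 5.29
  some college: (2,800/10,000) × 6 = 1.68
  associate degree: (1,400/10,000) × 3 = 0.42
  bachelor's degree: (2,800/10,000) × 2 = 0.56
  graduate degree: (700/10,000) × 28 = 1.96
Post-stratified estimate = 9.91 → 9.9.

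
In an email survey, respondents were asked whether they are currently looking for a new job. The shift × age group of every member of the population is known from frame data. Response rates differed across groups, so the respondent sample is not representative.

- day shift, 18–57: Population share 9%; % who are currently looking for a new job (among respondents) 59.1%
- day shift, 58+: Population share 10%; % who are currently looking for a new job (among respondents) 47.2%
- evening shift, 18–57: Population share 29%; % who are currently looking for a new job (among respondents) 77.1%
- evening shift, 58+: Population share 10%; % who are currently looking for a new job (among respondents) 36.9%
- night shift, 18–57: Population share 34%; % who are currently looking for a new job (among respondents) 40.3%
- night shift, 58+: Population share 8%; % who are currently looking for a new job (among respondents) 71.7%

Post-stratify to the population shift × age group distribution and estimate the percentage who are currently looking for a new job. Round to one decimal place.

Reweight to the known shift × age group distribution:
  day shift, 18–57: 0.09 × 59.1 = 5.319
  day shift, 58+: 0.1 × 47.2 = 4.72
  evening shift, 18–57: 0.29 × 77.1 = 22.359
  evening shift, 58+: 0.1 × 36.9 = 3.69
  night shift, 18–57: 0.34 × 40.3 = 13.702
  night shift, 58+: 0.08 × 71.7 = 5.736
Post-stratified estimate = 55.526 → 55.5%.

55.5%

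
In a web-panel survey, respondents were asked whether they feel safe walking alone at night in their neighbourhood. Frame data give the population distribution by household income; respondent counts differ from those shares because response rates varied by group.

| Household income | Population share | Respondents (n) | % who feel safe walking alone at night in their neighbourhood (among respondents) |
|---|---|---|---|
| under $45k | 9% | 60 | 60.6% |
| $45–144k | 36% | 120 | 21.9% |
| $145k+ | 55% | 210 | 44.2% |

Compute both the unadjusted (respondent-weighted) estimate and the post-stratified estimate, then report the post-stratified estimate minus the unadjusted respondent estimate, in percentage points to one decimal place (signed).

Without adjustment, the pooled respondent share is:
  (60/390)×60.6 + (120/390)×21.9 + (210/390)×44.2 = 39.8615%
Reweighting by population household income shares:
  0.09×60.6 + 0.36×21.9 + 0.55×44.2 = 37.648%
Difference = 37.648 − 39.8615 = -2.2135 pp.

-2.2 percentage points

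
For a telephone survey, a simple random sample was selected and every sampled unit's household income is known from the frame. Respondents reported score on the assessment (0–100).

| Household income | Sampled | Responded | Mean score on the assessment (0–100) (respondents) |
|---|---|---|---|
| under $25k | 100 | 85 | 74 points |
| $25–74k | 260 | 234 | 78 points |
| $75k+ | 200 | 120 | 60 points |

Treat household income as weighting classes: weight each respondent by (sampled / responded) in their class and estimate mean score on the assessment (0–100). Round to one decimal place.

Class response rates: under $25k 85/100 = 85%, $25–74k 234/260 = 90%, $75k+ 120/200 = 60%.
With weight = n_sampled/n_responded per class, the weighted class total is n_sampled:
  under $25k: 100 × 74 = 7400
  $25–74k: 260 × 78 = 20,280
  $75k+: 200 × 60 = 12,000
Adjusted estimate = 39,680 / 560 = 70.8571 → 70.9.

70.9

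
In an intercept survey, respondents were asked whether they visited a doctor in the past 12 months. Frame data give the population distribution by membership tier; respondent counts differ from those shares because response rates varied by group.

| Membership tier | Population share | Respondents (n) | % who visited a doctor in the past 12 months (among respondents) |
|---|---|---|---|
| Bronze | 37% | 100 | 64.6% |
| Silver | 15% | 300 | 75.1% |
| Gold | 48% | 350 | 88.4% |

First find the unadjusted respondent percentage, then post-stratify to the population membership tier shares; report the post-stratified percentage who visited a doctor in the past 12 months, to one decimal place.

Naive respondent-only estimate (weights = respondent counts):
  (100/750)×64.6 + (300/750)×75.1 + (350/750)×88.4 = 79.9067%
Post-stratified estimate weights by population shares:
  0.37×64.6 + 0.15×75.1 + 0.48×88.4 = 77.599%

77.6%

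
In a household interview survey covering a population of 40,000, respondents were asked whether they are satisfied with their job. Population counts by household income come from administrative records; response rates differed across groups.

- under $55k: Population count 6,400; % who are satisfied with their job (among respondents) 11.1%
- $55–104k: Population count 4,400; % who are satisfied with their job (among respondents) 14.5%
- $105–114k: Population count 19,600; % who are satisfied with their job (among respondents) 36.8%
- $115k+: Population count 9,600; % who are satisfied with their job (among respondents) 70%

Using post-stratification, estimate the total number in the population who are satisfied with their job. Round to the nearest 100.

Estimated count per cell = population count × respondent percentage:
  under $55k: 6,400 × 11.1% = 710.4
  $55–104k: 4,400 × 14.5% = 638
  $105–114k: 19,600 × 36.8% = 7212.8
  $115k+: 9,600 × 70% = 6720
Estimated total = 15281.2 → 15,300.

15,300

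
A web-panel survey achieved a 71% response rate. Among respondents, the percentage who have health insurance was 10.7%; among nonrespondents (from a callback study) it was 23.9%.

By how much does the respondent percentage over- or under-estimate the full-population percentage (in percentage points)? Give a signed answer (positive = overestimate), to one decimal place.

-3.8 percentage points

Nonresponse fraction = 1 − 0.71 = 0.29.
Bias = (nonresponse fraction) × (respondent percentage − nonrespondent percentage)
     = 0.29 × (10.7 − 23.9) = 0.29 × -13.2 = -3.828.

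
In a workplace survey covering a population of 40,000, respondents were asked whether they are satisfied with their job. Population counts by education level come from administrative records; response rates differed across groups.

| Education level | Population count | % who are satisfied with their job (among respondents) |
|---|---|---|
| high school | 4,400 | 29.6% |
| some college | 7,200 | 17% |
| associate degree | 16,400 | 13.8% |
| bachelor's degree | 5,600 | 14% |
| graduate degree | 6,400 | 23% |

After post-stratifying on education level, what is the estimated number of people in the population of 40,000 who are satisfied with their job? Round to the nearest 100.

7,000

Estimated count per cell = population count × respondent percentage:
  high school: 4,400 × 29.6% = 1302.4
  some college: 7,200 × 17% = 1224
  associate degree: 16,400 × 13.8% = 2263.2
  bachelor's degree: 5,600 × 14% = 784
  graduate degree: 6,400 × 23% = 1472
Estimated total = 7045.6 → 7,000.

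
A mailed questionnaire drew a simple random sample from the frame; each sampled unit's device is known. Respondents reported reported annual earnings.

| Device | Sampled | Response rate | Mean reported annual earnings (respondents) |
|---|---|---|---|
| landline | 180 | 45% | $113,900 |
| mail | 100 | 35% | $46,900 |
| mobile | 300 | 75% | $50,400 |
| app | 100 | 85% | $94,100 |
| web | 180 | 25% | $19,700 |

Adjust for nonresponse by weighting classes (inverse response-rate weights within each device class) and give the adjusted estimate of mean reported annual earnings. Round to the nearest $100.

Weighting each respondent by the inverse class response rate inflates each class back to its sampled size, so the class weight is n_sampled:
  landline: 180 × 113,900 = 20,502,000
  mail: 100 × 46,900 = 4,690,000
  mobile: 300 × 50,400 = 15,120,000
  app: 100 × 94,100 = 9,410,000
  web: 180 × 19,700 = 3,546,000
Adjusted estimate = 53,268,000 / 860 = 61939.5 → $61,900.

$61,900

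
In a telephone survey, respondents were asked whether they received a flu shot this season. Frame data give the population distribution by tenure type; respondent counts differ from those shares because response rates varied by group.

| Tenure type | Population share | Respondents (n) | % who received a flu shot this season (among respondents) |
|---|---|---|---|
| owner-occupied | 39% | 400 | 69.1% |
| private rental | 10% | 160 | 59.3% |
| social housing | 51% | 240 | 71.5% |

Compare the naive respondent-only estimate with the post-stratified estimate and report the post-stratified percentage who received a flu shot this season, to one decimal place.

69.3%

Naive respondent-only estimate (weights = respondent counts):
  (400/800)×69.1 + (160/800)×59.3 + (240/800)×71.5 = 67.86%
Reweighting by population tenure type shares:
  0.39×69.1 + 0.1×59.3 + 0.51×71.5 = 69.344%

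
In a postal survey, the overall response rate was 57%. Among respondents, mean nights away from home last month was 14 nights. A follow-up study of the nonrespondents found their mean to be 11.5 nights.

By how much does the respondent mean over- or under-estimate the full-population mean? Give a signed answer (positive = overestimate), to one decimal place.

+1.1

Nonresponse fraction = 1 − 0.57 = 0.43.
Bias = (nonresponse fraction) × (respondent mean − nonrespondent mean)
     = 0.43 × (14 − 11.5) = 0.43 × 2.5 = 1.075.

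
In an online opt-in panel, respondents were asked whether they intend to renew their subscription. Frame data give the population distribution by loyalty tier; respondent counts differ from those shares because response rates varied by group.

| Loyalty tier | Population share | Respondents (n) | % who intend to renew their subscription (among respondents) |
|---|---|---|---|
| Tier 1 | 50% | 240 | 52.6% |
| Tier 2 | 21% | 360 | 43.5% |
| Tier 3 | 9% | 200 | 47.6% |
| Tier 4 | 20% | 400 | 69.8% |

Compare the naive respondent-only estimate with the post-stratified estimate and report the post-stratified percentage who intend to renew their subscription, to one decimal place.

53.7%

Without adjustment, the pooled respondent share is:
  (240/1200)×52.6 + (360/1200)×43.5 + (200/1200)×47.6 + (400/1200)×69.8 = 54.77%
Post-stratified estimate weights by population shares:
  0.5×52.6 + 0.21×43.5 + 0.09×47.6 + 0.2×69.8 = 53.679%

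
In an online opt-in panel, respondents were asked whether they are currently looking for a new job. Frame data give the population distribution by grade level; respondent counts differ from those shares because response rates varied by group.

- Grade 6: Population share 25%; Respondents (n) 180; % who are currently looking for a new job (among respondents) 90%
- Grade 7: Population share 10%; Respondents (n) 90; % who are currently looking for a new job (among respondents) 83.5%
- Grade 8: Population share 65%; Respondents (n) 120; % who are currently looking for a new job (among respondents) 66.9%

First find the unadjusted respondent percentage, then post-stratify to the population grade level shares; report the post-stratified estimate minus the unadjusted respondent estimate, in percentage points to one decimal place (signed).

-7.1 percentage points

Unadjusted (pooled respondent) estimate weights by respondent counts:
  (180/390)×90 + (90/390)×83.5 + (120/390)×66.9 = 81.3923%
Post-stratifying to population shares instead:
  0.25×90 + 0.1×83.5 + 0.65×66.9 = 74.335%
Difference = 74.335 − 81.3923 = -7.0573 pp.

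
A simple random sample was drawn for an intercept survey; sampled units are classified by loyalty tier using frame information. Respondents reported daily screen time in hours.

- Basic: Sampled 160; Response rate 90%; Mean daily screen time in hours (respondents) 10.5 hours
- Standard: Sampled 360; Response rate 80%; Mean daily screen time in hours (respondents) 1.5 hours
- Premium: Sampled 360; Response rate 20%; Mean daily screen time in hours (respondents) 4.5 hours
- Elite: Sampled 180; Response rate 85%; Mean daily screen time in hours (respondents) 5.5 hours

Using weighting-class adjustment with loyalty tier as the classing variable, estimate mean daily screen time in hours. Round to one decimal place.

4.6

Weighting each respondent by the inverse class response rate inflates each class back to its sampled size, so the class weight is n_sampled:
  Basic: 160 × 10.5 = 1680
  Standard: 360 × 1.5 = 540
  Premium: 360 × 4.5 = 1620
  Elite: 180 × 5.5 = 990
Adjusted estimate = 4830 / 1,060 = 4.5566 → 4.6.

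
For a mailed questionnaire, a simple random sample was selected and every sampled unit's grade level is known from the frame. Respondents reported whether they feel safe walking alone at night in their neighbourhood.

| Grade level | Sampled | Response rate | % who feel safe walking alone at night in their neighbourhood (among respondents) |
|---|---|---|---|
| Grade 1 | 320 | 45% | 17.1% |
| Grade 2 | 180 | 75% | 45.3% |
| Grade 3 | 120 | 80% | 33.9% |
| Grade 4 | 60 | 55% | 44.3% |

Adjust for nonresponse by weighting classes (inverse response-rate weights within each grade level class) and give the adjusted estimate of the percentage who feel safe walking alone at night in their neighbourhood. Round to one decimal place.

29.9%

Weighting each respondent by the inverse class response rate inflates each class back to its sampled size, so the class weight is n_sampled:
  Grade 1: 320 × 17.1 = 5472
  Grade 2: 180 × 45.3 = 8154
  Grade 3: 120 × 33.9 = 4068
  Grade 4: 60 × 44.3 = 2658
Adjusted estimate = 20,352 / 680 = 29.9294 → 29.9%.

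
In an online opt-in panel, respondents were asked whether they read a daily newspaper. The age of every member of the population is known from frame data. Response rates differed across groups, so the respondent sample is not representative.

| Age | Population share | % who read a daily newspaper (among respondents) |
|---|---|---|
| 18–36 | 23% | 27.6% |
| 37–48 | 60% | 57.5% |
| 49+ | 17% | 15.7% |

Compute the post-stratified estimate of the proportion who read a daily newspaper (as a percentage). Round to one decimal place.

Post-stratification weights by population share, not respondent share:
  18–36: 0.23 × 27.6 = 6.348
  37–48: 0.6 × 57.5 = 34.5
  49+: 0.17 × 15.7 = 2.669
Post-stratified estimate = 43.517 → 43.5%.

43.5%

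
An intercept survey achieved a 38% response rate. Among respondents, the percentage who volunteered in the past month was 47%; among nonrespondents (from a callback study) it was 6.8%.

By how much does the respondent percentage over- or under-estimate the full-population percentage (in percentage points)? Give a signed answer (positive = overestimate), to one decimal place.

Nonresponse fraction = 1 − 0.38 = 0.62.
Bias = (nonresponse fraction) × (respondent percentage − nonrespondent percentage)
     = 0.62 × (47 − 6.8) = 0.62 × 40.2 = 24.924.

+24.9 percentage points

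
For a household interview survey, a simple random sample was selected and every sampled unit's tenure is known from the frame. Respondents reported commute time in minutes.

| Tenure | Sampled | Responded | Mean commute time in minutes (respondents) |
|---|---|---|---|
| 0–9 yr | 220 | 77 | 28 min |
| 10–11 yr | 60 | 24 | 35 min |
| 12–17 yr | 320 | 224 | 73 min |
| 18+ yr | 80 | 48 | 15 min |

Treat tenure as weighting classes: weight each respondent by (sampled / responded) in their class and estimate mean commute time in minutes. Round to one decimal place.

Response rates by class: 0–9 yr 77/220 = 35%, 10–11 yr 24/60 = 40%, 12–17 yr 224/320 = 70%, 18+ yr 48/80 = 60%.
With weight = n_sampled/n_responded per class, the weighted class total is n_sampled:
  0–9 yr: 220 × 28 = 6160
  10–11 yr: 60 × 35 = 2100
  12–17 yr: 320 × 73 = 23,360
  18+ yr: 80 × 15 = 1200
Adjusted estimate = 32,820 / 680 = 48.2647 → 48.3.

48.3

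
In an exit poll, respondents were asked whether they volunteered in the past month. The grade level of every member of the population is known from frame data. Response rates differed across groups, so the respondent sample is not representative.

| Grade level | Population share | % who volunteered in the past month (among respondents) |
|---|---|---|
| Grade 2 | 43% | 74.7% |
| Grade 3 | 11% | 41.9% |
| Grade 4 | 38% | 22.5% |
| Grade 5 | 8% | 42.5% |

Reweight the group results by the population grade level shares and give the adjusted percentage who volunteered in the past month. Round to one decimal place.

Post-stratification weights by population share, not respondent share:
  Grade 2: 0.43 × 74.7 = 32.121
  Grade 3: 0.11 × 41.9 = 4.609
  Grade 4: 0.38 × 22.5 = 8.55
  Grade 5: 0.08 × 42.5 = 3.4
Post-stratified estimate = 48.68 → 48.7%.

48.7%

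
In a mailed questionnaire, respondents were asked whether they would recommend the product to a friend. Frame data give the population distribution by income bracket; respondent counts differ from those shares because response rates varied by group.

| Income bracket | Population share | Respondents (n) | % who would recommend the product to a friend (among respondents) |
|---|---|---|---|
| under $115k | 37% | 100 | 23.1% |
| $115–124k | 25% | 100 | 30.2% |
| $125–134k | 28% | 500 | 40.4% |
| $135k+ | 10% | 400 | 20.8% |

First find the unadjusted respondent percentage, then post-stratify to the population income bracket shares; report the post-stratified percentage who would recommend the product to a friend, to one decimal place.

29.5%

Unadjusted (pooled respondent) estimate weights by respondent counts:
  (100/1100)×23.1 + (100/1100)×30.2 + (500/1100)×40.4 + (400/1100)×20.8 = 30.7727%
Post-stratified estimate weights by population shares:
  0.37×23.1 + 0.25×30.2 + 0.28×40.4 + 0.1×20.8 = 29.489%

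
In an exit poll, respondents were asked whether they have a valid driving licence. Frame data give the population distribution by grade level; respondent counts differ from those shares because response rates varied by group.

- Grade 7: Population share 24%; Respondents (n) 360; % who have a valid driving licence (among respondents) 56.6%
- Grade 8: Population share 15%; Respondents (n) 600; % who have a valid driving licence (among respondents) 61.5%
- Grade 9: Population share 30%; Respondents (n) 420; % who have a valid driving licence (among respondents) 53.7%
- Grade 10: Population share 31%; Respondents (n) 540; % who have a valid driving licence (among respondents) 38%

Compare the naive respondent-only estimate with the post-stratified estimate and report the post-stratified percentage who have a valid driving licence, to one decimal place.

50.7%

Naive respondent-only estimate (weights = respondent counts):
  (360/1920)×56.6 + (600/1920)×61.5 + (420/1920)×53.7 + (540/1920)×38 = 52.2656%
Post-stratified estimate weights by population shares:
  0.24×56.6 + 0.15×61.5 + 0.3×53.7 + 0.31×38 = 50.699%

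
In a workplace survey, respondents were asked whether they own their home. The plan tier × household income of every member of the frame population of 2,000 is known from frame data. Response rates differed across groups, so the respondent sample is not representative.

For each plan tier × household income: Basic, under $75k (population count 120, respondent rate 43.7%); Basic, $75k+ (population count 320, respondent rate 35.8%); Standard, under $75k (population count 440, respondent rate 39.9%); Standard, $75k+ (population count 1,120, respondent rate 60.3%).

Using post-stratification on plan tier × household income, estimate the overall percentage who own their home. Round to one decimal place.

Each cell contributes population-share × respondent value:
  Basic, under $75k: (120/2,000) × 43.7 = 2.622
  Basic, $75k+: (320/2,000) × 35.8 = 5.728
  Standard, under $75k: (440/2,000) × 39.9 = 8.778
  Standard, $75k+: (1,120/2,000) × 60.3 = 33.768
Post-stratified estimate = 50.896 → 50.9%.

50.9%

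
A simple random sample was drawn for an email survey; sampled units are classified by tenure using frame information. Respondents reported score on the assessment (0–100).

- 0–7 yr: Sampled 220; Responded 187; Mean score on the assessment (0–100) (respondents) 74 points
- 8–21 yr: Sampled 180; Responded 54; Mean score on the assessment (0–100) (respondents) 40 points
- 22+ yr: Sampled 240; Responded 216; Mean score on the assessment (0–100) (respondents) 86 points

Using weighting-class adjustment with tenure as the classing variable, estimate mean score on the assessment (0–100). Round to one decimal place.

Class response rates: 0–7 yr 187/220 = 85%, 8–21 yr 54/180 = 30%, 22+ yr 216/240 = 90%.
Each respondent's weight = sampled/responded in their class; summing within a class gives n_sampled, so:
  0–7 yr: 220 × 74 = 16,280
  8–21 yr: 180 × 40 = 7200
  22+ yr: 240 × 86 = 20,640
Adjusted estimate = 44,120 / 640 = 68.9375 → 68.9.

68.9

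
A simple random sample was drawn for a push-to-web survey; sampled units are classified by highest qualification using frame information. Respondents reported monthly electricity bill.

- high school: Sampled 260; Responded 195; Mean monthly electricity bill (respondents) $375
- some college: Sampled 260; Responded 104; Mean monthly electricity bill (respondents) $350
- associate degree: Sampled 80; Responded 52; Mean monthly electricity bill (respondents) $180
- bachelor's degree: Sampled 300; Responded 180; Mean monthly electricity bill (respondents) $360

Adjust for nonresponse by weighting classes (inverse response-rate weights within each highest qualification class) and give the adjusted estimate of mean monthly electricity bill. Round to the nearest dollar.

Response rates by class: high school 195/260 = 75%, some college 104/260 = 40%, associate degree 52/80 = 65%, bachelor's degree 180/300 = 60%.
Inverse-response-rate weighting restores each class to its sampled count, so class totals weight by n_sampled:
  high school: 260 × 375 = 97,500
  some college: 260 × 350 = 91,000
  associate degree: 80 × 180 = 14,400
  bachelor's degree: 300 × 360 = 108,000
Adjusted estimate = 310,900 / 900 = 345.444 → $345.

$345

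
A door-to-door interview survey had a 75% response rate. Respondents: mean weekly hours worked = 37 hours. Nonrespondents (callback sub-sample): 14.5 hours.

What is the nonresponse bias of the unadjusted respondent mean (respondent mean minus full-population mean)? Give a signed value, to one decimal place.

+5.6

Nonresponse fraction = 1 − 0.75 = 0.25.
Bias = (nonresponse fraction) × (respondent mean − nonrespondent mean)
     = 0.25 × (37 − 14.5) = 0.25 × 22.5 = 5.625.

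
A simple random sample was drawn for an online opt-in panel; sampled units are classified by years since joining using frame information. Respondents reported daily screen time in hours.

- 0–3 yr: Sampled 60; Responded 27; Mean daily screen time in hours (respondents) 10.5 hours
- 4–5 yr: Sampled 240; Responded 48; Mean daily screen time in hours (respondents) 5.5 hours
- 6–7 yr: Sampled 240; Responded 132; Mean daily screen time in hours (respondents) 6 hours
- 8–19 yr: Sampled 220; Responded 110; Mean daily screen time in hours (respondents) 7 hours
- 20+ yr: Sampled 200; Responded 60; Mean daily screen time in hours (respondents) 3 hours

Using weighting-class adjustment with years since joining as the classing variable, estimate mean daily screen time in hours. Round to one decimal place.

Response rates by class: 0–3 yr 27/60 = 45%, 4–5 yr 48/240 = 20%, 6–7 yr 132/240 = 55%, 8–19 yr 110/220 = 50%, 20+ yr 60/200 = 30%.
With weight = n_sampled/n_responded per class, the weighted class total is n_sampled:
  0–3 yr: 60 × 10.5 = 630
  4–5 yr: 240 × 5.5 = 1320
  6–7 yr: 240 × 6 = 1440
  8–19 yr: 220 × 7 = 1540
  20+ yr: 200 × 3 = 600
Adjusted estimate = 5530 / 960 = 5.76042 → 5.8.

5.8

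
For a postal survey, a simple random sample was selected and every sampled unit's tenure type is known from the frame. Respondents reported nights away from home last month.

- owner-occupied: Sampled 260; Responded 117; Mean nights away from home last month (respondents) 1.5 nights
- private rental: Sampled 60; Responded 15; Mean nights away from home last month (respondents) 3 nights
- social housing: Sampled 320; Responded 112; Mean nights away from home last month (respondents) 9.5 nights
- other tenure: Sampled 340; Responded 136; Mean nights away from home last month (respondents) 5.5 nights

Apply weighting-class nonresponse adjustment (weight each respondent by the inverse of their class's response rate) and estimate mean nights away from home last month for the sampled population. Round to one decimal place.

5.6

Response rates by class: owner-occupied 117/260 = 45%, private rental 15/60 = 25%, social housing 112/320 = 35%, other tenure 136/340 = 40%.
Inverse-response-rate weighting restores each class to its sampled count, so class totals weight by n_sampled:
  owner-occupied: 260 × 1.5 = 390
  private rental: 60 × 3 = 180
  social housing: 320 × 9.5 = 3040
  other tenure: 340 × 5.5 = 1870
Adjusted estimate = 5480 / 980 = 5.59184 → 5.6.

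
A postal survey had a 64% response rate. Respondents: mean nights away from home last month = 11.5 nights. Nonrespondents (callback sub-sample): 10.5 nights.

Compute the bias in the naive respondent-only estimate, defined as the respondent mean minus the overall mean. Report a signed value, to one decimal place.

+0.4

Nonresponse fraction = 1 − 0.64 = 0.36.
Bias = (nonresponse fraction) × (respondent mean − nonrespondent mean)
     = 0.36 × (11.5 − 10.5) = 0.36 × 1 = 0.36.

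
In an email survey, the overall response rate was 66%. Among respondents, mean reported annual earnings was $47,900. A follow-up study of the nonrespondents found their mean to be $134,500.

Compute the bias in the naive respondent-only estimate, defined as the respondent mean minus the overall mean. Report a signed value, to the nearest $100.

Nonresponse fraction = 1 − 0.66 = 0.34.
Bias = (nonresponse fraction) × (respondent mean − nonrespondent mean)
     = 0.34 × (47,900 − 134,500) = 0.34 × -86,600 = -29,444.

-$29,400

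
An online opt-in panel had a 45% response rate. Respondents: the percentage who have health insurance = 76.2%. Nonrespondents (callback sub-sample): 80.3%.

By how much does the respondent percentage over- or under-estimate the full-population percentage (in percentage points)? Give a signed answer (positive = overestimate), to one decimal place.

-2.3 percentage points

Nonresponse fraction = 1 − 0.45 = 0.55.
Bias = (nonresponse fraction) × (respondent percentage − nonrespondent percentage)
     = 0.55 × (76.2 − 80.3) = 0.55 × -4.1 = -2.255.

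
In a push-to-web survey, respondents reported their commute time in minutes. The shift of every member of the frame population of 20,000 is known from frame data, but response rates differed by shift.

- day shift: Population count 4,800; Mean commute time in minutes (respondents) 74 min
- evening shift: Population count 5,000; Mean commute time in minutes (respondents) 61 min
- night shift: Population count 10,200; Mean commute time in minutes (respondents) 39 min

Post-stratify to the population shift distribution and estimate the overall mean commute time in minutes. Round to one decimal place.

Weight each group's respondent value by its population share:
  day shift: (4,800/20,000) × 74 = 17.76
  evening shift: (5,000/20,000) × 61 = 15.25
  night shift: (10,200/20,000) × 39 = 19.89
Post-stratified estimate = 52.9 → 52.9.

52.9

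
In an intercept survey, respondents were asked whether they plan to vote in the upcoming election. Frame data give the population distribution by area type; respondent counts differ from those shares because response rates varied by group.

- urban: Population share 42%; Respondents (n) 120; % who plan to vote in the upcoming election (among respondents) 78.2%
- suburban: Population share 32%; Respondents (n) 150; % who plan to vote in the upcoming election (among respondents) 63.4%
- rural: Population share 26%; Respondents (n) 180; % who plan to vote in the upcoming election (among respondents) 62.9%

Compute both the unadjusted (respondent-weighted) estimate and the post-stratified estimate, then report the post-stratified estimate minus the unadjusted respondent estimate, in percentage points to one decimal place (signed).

Unadjusted (pooled respondent) estimate weights by respondent counts:
  (120/450)×78.2 + (150/450)×63.4 + (180/450)×62.9 = 67.1467%
Reweighting by population area type shares:
  0.42×78.2 + 0.32×63.4 + 0.26×62.9 = 69.486%
Difference = 69.486 − 67.1467 = 2.3393 pp.

+2.3 percentage points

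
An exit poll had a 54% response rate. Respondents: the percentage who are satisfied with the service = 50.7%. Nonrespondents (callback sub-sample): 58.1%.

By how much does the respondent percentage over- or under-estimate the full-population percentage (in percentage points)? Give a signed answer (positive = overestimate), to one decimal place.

-3.4 percentage points

Nonresponse fraction = 1 − 0.54 = 0.46.
Bias = (nonresponse fraction) × (respondent percentage − nonrespondent percentage)
     = 0.46 × (50.7 − 58.1) = 0.46 × -7.4 = -3.404.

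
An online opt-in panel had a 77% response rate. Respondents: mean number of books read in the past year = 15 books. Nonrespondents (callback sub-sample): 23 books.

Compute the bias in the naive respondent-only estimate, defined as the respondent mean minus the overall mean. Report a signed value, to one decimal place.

Nonresponse fraction = 1 − 0.77 = 0.23.
Bias = (nonresponse fraction) × (respondent mean − nonrespondent mean)
     = 0.23 × (15 − 23) = 0.23 × -8 = -1.84.

-1.8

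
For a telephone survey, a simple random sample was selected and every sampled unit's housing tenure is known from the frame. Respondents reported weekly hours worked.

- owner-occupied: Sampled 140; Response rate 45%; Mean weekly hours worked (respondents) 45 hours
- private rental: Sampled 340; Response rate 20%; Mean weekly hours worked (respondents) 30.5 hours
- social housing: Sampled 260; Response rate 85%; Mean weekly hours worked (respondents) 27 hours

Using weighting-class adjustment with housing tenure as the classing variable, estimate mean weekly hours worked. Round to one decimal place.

Weighting each respondent by the inverse class response rate inflates each class back to its sampled size, so the class weight is n_sampled:
  owner-occupied: 140 × 45 = 6300
  private rental: 340 × 30.5 = 10,370
  social housing: 260 × 27 = 7020
Adjusted estimate = 23,690 / 740 = 32.0135 → 32.0.

32.0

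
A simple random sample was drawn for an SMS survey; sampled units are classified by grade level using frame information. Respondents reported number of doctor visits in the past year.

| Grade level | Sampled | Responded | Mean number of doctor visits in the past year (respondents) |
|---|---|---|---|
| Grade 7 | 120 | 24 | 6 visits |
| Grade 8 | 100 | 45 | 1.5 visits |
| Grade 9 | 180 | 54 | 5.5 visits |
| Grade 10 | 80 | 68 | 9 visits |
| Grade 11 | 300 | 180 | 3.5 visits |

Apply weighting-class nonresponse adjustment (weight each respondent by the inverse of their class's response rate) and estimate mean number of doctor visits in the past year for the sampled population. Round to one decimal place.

Response rates by class: Grade 7 24/120 = 20%, Grade 8 45/100 = 45%, Grade 9 54/180 = 30%, Grade 10 68/80 = 85%, Grade 11 180/300 = 60%.
With weight = n_sampled/n_responded per class, the weighted class total is n_sampled:
  Grade 7: 120 × 6 = 720
  Grade 8: 100 × 1.5 = 150
  Grade 9: 180 × 5.5 = 990
  Grade 10: 80 × 9 = 720
  Grade 11: 300 × 3.5 = 1050
Adjusted estimate = 3630 / 780 = 4.65385 → 4.7.

4.7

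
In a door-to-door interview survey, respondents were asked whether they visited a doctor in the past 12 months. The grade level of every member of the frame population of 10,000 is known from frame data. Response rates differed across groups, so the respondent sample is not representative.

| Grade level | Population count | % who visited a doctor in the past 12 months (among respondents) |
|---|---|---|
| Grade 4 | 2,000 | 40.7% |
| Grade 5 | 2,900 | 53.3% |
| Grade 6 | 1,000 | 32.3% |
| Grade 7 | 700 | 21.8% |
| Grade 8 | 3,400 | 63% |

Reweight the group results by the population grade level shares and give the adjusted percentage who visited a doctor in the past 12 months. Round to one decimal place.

49.8%

Post-stratification weights by population share, not respondent share:
  Grade 4: (2,000/10,000) × 40.7 = 8.14
  Grade 5: (2,900/10,000) × 53.3 = 15.457
  Grade 6: (1,000/10,000) × 32.3 = 3.23
  Grade 7: (700/10,000) × 21.8 = 1.526
  Grade 8: (3,400/10,000) × 63 = 21.42
Post-stratified estimate = 49.773 → 49.8%.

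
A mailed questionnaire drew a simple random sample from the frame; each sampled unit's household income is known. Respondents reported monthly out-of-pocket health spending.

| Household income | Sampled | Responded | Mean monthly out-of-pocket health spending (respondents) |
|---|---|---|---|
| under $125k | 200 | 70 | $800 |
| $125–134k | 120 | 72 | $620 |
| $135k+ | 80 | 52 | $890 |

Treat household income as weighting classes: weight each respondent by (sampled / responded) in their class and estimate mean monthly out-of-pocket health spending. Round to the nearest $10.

$760

Class response rates: under $125k 70/200 = 35%, $125–134k 72/120 = 60%, $135k+ 52/80 = 65%.
With weight = n_sampled/n_responded per class, the weighted class total is n_sampled:
  under $125k: 200 × 800 = 160,000
  $125–134k: 120 × 620 = 74,400
  $135k+: 80 × 890 = 71,200
Adjusted estimate = 305,600 / 400 = 764 → $760.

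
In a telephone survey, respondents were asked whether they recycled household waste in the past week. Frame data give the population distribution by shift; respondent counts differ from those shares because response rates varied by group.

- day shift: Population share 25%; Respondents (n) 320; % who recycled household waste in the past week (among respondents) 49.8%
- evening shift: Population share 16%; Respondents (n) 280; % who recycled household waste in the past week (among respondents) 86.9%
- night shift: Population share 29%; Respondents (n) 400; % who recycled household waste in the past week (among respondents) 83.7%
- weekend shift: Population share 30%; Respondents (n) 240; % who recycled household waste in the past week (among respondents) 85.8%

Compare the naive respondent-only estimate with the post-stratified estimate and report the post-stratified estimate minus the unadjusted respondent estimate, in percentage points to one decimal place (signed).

+0.3 percentage points

Naive respondent-only estimate (weights = respondent counts):
  (320/1240)×49.8 + (280/1240)×86.9 + (400/1240)×83.7 + (240/1240)×85.8 = 76.0806%
Post-stratifying to population shares instead:
  0.25×49.8 + 0.16×86.9 + 0.29×83.7 + 0.3×85.8 = 76.367%
Difference = 76.367 − 76.0806 = 0.2864 pp.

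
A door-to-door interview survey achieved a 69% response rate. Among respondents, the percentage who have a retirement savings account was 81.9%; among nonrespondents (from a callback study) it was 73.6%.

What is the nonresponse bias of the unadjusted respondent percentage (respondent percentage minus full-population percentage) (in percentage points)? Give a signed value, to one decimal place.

+2.6 percentage points

Nonresponse fraction = 1 − 0.69 = 0.31.
Bias = (nonresponse fraction) × (respondent percentage − nonrespondent percentage)
     = 0.31 × (81.9 − 73.6) = 0.31 × 8.3 = 2.573.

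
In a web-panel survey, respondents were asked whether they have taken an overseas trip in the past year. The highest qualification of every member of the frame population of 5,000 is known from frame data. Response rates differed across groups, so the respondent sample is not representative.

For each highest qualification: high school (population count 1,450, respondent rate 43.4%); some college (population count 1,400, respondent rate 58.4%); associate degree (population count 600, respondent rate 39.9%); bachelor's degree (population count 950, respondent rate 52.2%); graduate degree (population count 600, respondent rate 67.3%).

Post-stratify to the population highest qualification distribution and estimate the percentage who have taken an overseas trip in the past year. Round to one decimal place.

51.7%

Post-stratification weights by population share, not respondent share:
  high school: (1,450/5,000) × 43.4 = 12.586
  some college: (1,400/5,000) × 58.4 = 16.352
  associate degree: (600/5,000) × 39.9 = 4.788
  bachelor's degree: (950/5,000) × 52.2 = 9.918
  graduate degree: (600/5,000) × 67.3 = 8.076
Post-stratified estimate = 51.72 → 51.7%.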